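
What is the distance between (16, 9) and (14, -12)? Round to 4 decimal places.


d = sqrt((14-16)^2 + (-12-9)^2) = 21.095

21.095


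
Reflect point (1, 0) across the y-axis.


Reflection across y-axis: (x, y) -> (-x, y)
(1, 0) -> (-1, 0)

(-1, 0)


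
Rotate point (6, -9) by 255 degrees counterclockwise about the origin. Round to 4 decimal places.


x' = 6*cos(255) - -9*sin(255) = -10.2462
y' = 6*sin(255) + -9*cos(255) = -3.4662

(-10.2462, -3.4662)


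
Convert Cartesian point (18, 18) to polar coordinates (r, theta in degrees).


r = sqrt(18^2 + 18^2) = 25.4558
theta = atan2(18, 18) = 45 degrees

r = 25.4558, theta = 45 degrees


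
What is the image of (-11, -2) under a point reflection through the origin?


Reflection through origin: (x, y) -> (-x, -y)
(-11, -2) -> (11, 2)

(11, 2)


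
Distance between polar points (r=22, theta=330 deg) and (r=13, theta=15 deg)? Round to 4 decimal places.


d = sqrt(r1^2 + r2^2 - 2*r1*r2*cos(t2-t1))
d = sqrt(22^2 + 13^2 - 2*22*13*cos(15-330)) = 15.765

15.765


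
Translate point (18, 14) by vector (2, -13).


Translation: (x+dx, y+dy) = (18+2, 14+-13) = (20, 1)

(20, 1)


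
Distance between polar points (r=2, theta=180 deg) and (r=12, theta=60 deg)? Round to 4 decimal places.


d = sqrt(r1^2 + r2^2 - 2*r1*r2*cos(t2-t1))
d = sqrt(2^2 + 12^2 - 2*2*12*cos(60-180)) = 13.1149

13.1149


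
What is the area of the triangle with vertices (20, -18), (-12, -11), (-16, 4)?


Area = |x1(y2-y3) + x2(y3-y1) + x3(y1-y2)| / 2
= |20*(-11-4) + -12*(4--18) + -16*(-18--11)| / 2
= 226

226


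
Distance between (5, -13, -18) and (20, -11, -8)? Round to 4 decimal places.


d = sqrt((20-5)^2 + (-11--13)^2 + (-8--18)^2) = 18.1384

18.1384


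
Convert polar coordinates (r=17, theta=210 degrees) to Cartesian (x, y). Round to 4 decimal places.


x = 17 * cos(210) = -14.7224
y = 17 * sin(210) = -8.5

(-14.7224, -8.5)


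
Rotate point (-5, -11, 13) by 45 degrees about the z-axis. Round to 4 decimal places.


x' = -5*cos(45) - -11*sin(45) = 4.2426
y' = -5*sin(45) + -11*cos(45) = -11.3137
z' = 13

(4.2426, -11.3137, 13)


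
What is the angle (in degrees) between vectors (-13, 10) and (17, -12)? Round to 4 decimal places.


dot = -13*17 + 10*-12 = -341
|u| = 16.4012, |v| = 20.8087
cos(angle) = -0.9992
angle = 177.649 degrees

177.649 degrees


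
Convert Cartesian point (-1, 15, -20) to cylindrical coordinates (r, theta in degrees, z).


r = sqrt((-1)^2 + 15^2) = 15.0333
theta = atan2(15, -1) = 93.8141 deg
z = -20

r = 15.0333, theta = 93.8141 deg, z = -20


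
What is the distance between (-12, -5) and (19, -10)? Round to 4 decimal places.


d = sqrt((19--12)^2 + (-10--5)^2) = 31.4006

31.4006


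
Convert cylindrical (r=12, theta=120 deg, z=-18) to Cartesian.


x = 12 * cos(120) = -6
y = 12 * sin(120) = 10.3923
z = -18

(-6, 10.3923, -18)


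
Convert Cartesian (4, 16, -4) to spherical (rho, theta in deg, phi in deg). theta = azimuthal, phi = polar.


rho = sqrt(4^2 + 16^2 + (-4)^2) = 16.9706
theta = atan2(16, 4) = 75.9638 deg
phi = acos(-4/16.9706) = 103.633 deg

rho = 16.9706, theta = 75.9638 deg, phi = 103.633 deg


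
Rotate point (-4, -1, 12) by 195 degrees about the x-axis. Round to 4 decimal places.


x' = -4
y' = -1*cos(195) - 12*sin(195) = 4.0718
z' = -1*sin(195) + 12*cos(195) = -11.3323

(-4, 4.0718, -11.3323)


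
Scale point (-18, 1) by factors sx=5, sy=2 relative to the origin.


Scaling: (x*sx, y*sy) = (-18*5, 1*2) = (-90, 2)

(-90, 2)


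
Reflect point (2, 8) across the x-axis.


Reflection across x-axis: (x, y) -> (x, -y)
(2, 8) -> (2, -8)

(2, -8)


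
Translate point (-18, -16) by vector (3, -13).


Translation: (x+dx, y+dy) = (-18+3, -16+-13) = (-15, -29)

(-15, -29)


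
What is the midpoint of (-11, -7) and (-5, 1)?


Midpoint = ((-11+-5)/2, (-7+1)/2) = (-8, -3)

(-8, -3)


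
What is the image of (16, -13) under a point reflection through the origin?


Reflection through origin: (x, y) -> (-x, -y)
(16, -13) -> (-16, 13)

(-16, 13)


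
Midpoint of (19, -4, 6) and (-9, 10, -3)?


Midpoint = ((19+-9)/2, (-4+10)/2, (6+-3)/2) = (5, 3, 1.5)

(5, 3, 1.5)


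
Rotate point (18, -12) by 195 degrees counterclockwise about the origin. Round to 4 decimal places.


x' = 18*cos(195) - -12*sin(195) = -20.4925
y' = 18*sin(195) + -12*cos(195) = 6.9324

(-20.4925, 6.9324)


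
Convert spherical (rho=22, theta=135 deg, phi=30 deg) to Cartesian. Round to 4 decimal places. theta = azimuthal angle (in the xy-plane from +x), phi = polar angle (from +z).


x = 22 * sin(30) * cos(135) = -7.7782
y = 22 * sin(30) * sin(135) = 7.7782
z = 22 * cos(30) = 19.0526

(-7.7782, 7.7782, 19.0526)


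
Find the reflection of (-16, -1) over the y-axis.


Reflection across y-axis: (x, y) -> (-x, y)
(-16, -1) -> (16, -1)

(16, -1)


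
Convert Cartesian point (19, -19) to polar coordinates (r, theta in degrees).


r = sqrt(19^2 + (-19)^2) = 26.8701
theta = atan2(-19, 19) = 315 degrees

r = 26.8701, theta = 315 degrees


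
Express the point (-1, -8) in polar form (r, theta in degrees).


r = sqrt((-1)^2 + (-8)^2) = 8.0623
theta = atan2(-8, -1) = 262.875 degrees

r = 8.0623, theta = 262.875 degrees


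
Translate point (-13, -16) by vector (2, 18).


Translation: (x+dx, y+dy) = (-13+2, -16+18) = (-11, 2)

(-11, 2)


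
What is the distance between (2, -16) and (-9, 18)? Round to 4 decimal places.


d = sqrt((-9-2)^2 + (18--16)^2) = 35.7351

35.7351


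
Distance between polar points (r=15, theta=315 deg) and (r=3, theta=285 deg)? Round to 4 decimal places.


d = sqrt(r1^2 + r2^2 - 2*r1*r2*cos(t2-t1))
d = sqrt(15^2 + 3^2 - 2*15*3*cos(285-315)) = 12.4923

12.4923


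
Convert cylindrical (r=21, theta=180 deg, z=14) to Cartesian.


x = 21 * cos(180) = -21
y = 21 * sin(180) = 0
z = 14

(-21, 0, 14)


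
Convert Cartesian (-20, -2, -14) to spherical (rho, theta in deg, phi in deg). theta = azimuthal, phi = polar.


rho = sqrt((-20)^2 + (-2)^2 + (-14)^2) = 24.4949
theta = atan2(-2, -20) = 185.7106 deg
phi = acos(-14/24.4949) = 124.8582 deg

rho = 24.4949, theta = 185.7106 deg, phi = 124.8582 deg


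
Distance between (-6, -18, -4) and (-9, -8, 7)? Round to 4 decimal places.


d = sqrt((-9--6)^2 + (-8--18)^2 + (7--4)^2) = 15.1658

15.1658


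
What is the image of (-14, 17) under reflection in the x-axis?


Reflection across x-axis: (x, y) -> (x, -y)
(-14, 17) -> (-14, -17)

(-14, -17)


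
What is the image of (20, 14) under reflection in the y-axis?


Reflection across y-axis: (x, y) -> (-x, y)
(20, 14) -> (-20, 14)

(-20, 14)


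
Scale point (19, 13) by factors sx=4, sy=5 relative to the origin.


Scaling: (x*sx, y*sy) = (19*4, 13*5) = (76, 65)

(76, 65)


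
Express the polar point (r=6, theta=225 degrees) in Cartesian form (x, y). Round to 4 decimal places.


x = 6 * cos(225) = -4.2426
y = 6 * sin(225) = -4.2426

(-4.2426, -4.2426)


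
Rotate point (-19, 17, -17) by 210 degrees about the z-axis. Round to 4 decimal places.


x' = -19*cos(210) - 17*sin(210) = 24.9545
y' = -19*sin(210) + 17*cos(210) = -5.2224
z' = -17

(24.9545, -5.2224, -17)


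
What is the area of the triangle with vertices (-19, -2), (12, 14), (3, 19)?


Area = |x1(y2-y3) + x2(y3-y1) + x3(y1-y2)| / 2
= |-19*(14-19) + 12*(19--2) + 3*(-2-14)| / 2
= 149.5

149.5


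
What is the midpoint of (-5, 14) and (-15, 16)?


Midpoint = ((-5+-15)/2, (14+16)/2) = (-10, 15)

(-10, 15)


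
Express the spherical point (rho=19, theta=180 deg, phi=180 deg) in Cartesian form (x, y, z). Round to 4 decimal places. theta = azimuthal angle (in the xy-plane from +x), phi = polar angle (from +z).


x = 19 * sin(180) * cos(180) = 0
y = 19 * sin(180) * sin(180) = 0
z = 19 * cos(180) = -19

(0, 0, -19)


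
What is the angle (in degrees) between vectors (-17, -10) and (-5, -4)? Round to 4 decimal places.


dot = -17*-5 + -10*-4 = 125
|u| = 19.7231, |v| = 6.4031
cos(angle) = 0.9898
angle = 8.1943 degrees

8.1943 degrees


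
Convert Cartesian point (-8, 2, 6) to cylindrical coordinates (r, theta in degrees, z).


r = sqrt((-8)^2 + 2^2) = 8.2462
theta = atan2(2, -8) = 165.9638 deg
z = 6

r = 8.2462, theta = 165.9638 deg, z = 6


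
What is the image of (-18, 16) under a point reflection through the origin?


Reflection through origin: (x, y) -> (-x, -y)
(-18, 16) -> (18, -16)

(18, -16)


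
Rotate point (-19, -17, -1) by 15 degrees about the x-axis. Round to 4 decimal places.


x' = -19
y' = -17*cos(15) - -1*sin(15) = -16.1619
z' = -17*sin(15) + -1*cos(15) = -5.3658

(-19, -16.1619, -5.3658)


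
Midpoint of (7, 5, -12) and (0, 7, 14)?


Midpoint = ((7+0)/2, (5+7)/2, (-12+14)/2) = (3.5, 6, 1)

(3.5, 6, 1)


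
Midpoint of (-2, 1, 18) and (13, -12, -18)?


Midpoint = ((-2+13)/2, (1+-12)/2, (18+-18)/2) = (5.5, -5.5, 0)

(5.5, -5.5, 0)


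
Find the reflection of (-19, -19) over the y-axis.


Reflection across y-axis: (x, y) -> (-x, y)
(-19, -19) -> (19, -19)

(19, -19)


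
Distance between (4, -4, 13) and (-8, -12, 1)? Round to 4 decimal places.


d = sqrt((-8-4)^2 + (-12--4)^2 + (1-13)^2) = 18.7617

18.7617


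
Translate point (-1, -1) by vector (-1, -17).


Translation: (x+dx, y+dy) = (-1+-1, -1+-17) = (-2, -18)

(-2, -18)


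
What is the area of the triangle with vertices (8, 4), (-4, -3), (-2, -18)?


Area = |x1(y2-y3) + x2(y3-y1) + x3(y1-y2)| / 2
= |8*(-3--18) + -4*(-18-4) + -2*(4--3)| / 2
= 97

97


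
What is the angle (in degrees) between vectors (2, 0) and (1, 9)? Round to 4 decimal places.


dot = 2*1 + 0*9 = 2
|u| = 2, |v| = 9.0554
cos(angle) = 0.1104
angle = 83.6598 degrees

83.6598 degrees


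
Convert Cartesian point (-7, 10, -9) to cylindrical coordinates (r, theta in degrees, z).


r = sqrt((-7)^2 + 10^2) = 12.2066
theta = atan2(10, -7) = 124.992 deg
z = -9

r = 12.2066, theta = 124.992 deg, z = -9


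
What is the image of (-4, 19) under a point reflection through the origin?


Reflection through origin: (x, y) -> (-x, -y)
(-4, 19) -> (4, -19)

(4, -19)


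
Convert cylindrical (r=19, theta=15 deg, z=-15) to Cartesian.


x = 19 * cos(15) = 18.3526
y = 19 * sin(15) = 4.9176
z = -15

(18.3526, 4.9176, -15)


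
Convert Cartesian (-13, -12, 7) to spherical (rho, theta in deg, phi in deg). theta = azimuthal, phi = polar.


rho = sqrt((-13)^2 + (-12)^2 + 7^2) = 19.0263
theta = atan2(-12, -13) = 222.7094 deg
phi = acos(7/19.0263) = 68.4131 deg

rho = 19.0263, theta = 222.7094 deg, phi = 68.4131 deg


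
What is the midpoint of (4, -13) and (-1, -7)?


Midpoint = ((4+-1)/2, (-13+-7)/2) = (1.5, -10)

(1.5, -10)


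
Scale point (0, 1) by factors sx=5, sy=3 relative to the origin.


Scaling: (x*sx, y*sy) = (0*5, 1*3) = (0, 3)

(0, 3)


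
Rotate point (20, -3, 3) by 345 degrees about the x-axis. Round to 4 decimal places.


x' = 20
y' = -3*cos(345) - 3*sin(345) = -2.1213
z' = -3*sin(345) + 3*cos(345) = 3.6742

(20, -2.1213, 3.6742)


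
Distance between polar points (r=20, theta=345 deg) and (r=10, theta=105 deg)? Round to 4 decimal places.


d = sqrt(r1^2 + r2^2 - 2*r1*r2*cos(t2-t1))
d = sqrt(20^2 + 10^2 - 2*20*10*cos(105-345)) = 26.4575

26.4575


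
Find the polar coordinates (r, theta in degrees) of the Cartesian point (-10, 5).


r = sqrt((-10)^2 + 5^2) = 11.1803
theta = atan2(5, -10) = 153.4349 degrees

r = 11.1803, theta = 153.4349 degrees


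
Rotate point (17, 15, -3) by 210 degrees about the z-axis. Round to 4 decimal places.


x' = 17*cos(210) - 15*sin(210) = -7.2224
y' = 17*sin(210) + 15*cos(210) = -21.4904
z' = -3

(-7.2224, -21.4904, -3)


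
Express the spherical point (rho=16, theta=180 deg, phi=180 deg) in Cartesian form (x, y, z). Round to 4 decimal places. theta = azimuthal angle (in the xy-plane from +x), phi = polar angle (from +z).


x = 16 * sin(180) * cos(180) = 0
y = 16 * sin(180) * sin(180) = 0
z = 16 * cos(180) = -16

(0, 0, -16)


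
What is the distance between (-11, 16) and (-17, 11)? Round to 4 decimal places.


d = sqrt((-17--11)^2 + (11-16)^2) = 7.8102

7.8102


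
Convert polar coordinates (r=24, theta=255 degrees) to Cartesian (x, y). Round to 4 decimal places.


x = 24 * cos(255) = -6.2117
y = 24 * sin(255) = -23.1822

(-6.2117, -23.1822)


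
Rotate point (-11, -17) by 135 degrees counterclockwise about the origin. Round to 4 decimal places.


x' = -11*cos(135) - -17*sin(135) = 19.799
y' = -11*sin(135) + -17*cos(135) = 4.2426

(19.799, 4.2426)


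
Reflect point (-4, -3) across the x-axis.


Reflection across x-axis: (x, y) -> (x, -y)
(-4, -3) -> (-4, 3)

(-4, 3)


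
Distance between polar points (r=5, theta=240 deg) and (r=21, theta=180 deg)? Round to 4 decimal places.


d = sqrt(r1^2 + r2^2 - 2*r1*r2*cos(t2-t1))
d = sqrt(5^2 + 21^2 - 2*5*21*cos(180-240)) = 19

19


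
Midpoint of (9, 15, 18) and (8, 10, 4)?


Midpoint = ((9+8)/2, (15+10)/2, (18+4)/2) = (8.5, 12.5, 11)

(8.5, 12.5, 11)


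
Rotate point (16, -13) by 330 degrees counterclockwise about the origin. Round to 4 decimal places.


x' = 16*cos(330) - -13*sin(330) = 7.3564
y' = 16*sin(330) + -13*cos(330) = -19.2583

(7.3564, -19.2583)


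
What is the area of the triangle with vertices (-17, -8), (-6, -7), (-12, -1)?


Area = |x1(y2-y3) + x2(y3-y1) + x3(y1-y2)| / 2
= |-17*(-7--1) + -6*(-1--8) + -12*(-8--7)| / 2
= 36

36


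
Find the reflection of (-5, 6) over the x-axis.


Reflection across x-axis: (x, y) -> (x, -y)
(-5, 6) -> (-5, -6)

(-5, -6)


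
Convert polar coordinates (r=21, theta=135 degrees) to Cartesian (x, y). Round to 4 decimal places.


x = 21 * cos(135) = -14.8492
y = 21 * sin(135) = 14.8492

(-14.8492, 14.8492)


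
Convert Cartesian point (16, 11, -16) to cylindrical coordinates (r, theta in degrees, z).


r = sqrt(16^2 + 11^2) = 19.4165
theta = atan2(11, 16) = 34.5085 deg
z = -16

r = 19.4165, theta = 34.5085 deg, z = -16


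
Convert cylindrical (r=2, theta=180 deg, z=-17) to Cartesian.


x = 2 * cos(180) = -2
y = 2 * sin(180) = 0
z = -17

(-2, 0, -17)


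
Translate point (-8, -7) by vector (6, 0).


Translation: (x+dx, y+dy) = (-8+6, -7+0) = (-2, -7)

(-2, -7)


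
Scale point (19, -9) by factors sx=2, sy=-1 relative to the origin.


Scaling: (x*sx, y*sy) = (19*2, -9*-1) = (38, 9)

(38, 9)


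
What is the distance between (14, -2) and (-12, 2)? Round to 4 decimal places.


d = sqrt((-12-14)^2 + (2--2)^2) = 26.3059

26.3059


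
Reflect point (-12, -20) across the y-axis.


Reflection across y-axis: (x, y) -> (-x, y)
(-12, -20) -> (12, -20)

(12, -20)


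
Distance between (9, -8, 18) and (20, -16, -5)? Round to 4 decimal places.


d = sqrt((20-9)^2 + (-16--8)^2 + (-5-18)^2) = 26.7208

26.7208


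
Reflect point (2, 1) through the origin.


Reflection through origin: (x, y) -> (-x, -y)
(2, 1) -> (-2, -1)

(-2, -1)


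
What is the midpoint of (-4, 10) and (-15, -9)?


Midpoint = ((-4+-15)/2, (10+-9)/2) = (-9.5, 0.5)

(-9.5, 0.5)


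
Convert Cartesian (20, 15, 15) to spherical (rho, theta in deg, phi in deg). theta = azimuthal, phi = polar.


rho = sqrt(20^2 + 15^2 + 15^2) = 29.1548
theta = atan2(15, 20) = 36.8699 deg
phi = acos(15/29.1548) = 59.0362 deg

rho = 29.1548, theta = 36.8699 deg, phi = 59.0362 deg


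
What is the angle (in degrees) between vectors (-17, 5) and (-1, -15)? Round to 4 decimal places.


dot = -17*-1 + 5*-15 = -58
|u| = 17.72, |v| = 15.0333
cos(angle) = -0.2177
angle = 102.5755 degrees

102.5755 degrees


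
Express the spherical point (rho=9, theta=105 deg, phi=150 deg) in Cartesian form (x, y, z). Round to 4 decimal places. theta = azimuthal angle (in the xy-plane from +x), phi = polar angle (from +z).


x = 9 * sin(150) * cos(105) = -1.1647
y = 9 * sin(150) * sin(105) = 4.3467
z = 9 * cos(150) = -7.7942

(-1.1647, 4.3467, -7.7942)


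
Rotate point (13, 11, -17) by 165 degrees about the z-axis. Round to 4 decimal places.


x' = 13*cos(165) - 11*sin(165) = -15.404
y' = 13*sin(165) + 11*cos(165) = -7.2605
z' = -17

(-15.404, -7.2605, -17)


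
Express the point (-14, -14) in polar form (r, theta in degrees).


r = sqrt((-14)^2 + (-14)^2) = 19.799
theta = atan2(-14, -14) = 225 degrees

r = 19.799, theta = 225 degrees


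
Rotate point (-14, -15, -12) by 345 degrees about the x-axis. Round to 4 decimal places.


x' = -14
y' = -15*cos(345) - -12*sin(345) = -17.5947
z' = -15*sin(345) + -12*cos(345) = -7.7088

(-14, -17.5947, -7.7088)


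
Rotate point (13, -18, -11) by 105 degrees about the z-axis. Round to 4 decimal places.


x' = 13*cos(105) - -18*sin(105) = 14.022
y' = 13*sin(105) + -18*cos(105) = 17.2158
z' = -11

(14.022, 17.2158, -11)


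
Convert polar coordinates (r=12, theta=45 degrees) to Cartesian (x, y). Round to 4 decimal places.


x = 12 * cos(45) = 8.4853
y = 12 * sin(45) = 8.4853

(8.4853, 8.4853)


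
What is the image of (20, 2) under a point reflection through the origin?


Reflection through origin: (x, y) -> (-x, -y)
(20, 2) -> (-20, -2)

(-20, -2)


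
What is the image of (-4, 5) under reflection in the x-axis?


Reflection across x-axis: (x, y) -> (x, -y)
(-4, 5) -> (-4, -5)

(-4, -5)


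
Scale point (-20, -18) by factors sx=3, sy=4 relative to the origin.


Scaling: (x*sx, y*sy) = (-20*3, -18*4) = (-60, -72)

(-60, -72)


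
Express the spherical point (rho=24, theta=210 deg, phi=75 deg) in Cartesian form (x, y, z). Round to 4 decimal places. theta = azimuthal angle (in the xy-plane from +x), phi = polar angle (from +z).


x = 24 * sin(75) * cos(210) = -20.0764
y = 24 * sin(75) * sin(210) = -11.5911
z = 24 * cos(75) = 6.2117

(-20.0764, -11.5911, 6.2117)


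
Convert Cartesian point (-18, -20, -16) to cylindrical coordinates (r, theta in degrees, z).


r = sqrt((-18)^2 + (-20)^2) = 26.9072
theta = atan2(-20, -18) = 228.0128 deg
z = -16

r = 26.9072, theta = 228.0128 deg, z = -16


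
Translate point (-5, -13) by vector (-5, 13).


Translation: (x+dx, y+dy) = (-5+-5, -13+13) = (-10, 0)

(-10, 0)


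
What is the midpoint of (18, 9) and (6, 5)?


Midpoint = ((18+6)/2, (9+5)/2) = (12, 7)

(12, 7)


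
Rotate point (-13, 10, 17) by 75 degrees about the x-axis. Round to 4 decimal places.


x' = -13
y' = 10*cos(75) - 17*sin(75) = -13.8325
z' = 10*sin(75) + 17*cos(75) = 14.0592

(-13, -13.8325, 14.0592)


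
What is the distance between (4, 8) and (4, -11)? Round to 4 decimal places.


d = sqrt((4-4)^2 + (-11-8)^2) = 19

19


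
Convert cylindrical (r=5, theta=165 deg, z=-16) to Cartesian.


x = 5 * cos(165) = -4.8296
y = 5 * sin(165) = 1.2941
z = -16

(-4.8296, 1.2941, -16)


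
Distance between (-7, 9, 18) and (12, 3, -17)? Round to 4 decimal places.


d = sqrt((12--7)^2 + (3-9)^2 + (-17-18)^2) = 40.2741

40.2741


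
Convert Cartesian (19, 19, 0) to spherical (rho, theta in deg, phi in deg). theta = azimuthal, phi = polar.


rho = sqrt(19^2 + 19^2 + 0^2) = 26.8701
theta = atan2(19, 19) = 45 deg
phi = acos(0/26.8701) = 90 deg

rho = 26.8701, theta = 45 deg, phi = 90 deg


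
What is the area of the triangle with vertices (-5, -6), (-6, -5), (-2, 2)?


Area = |x1(y2-y3) + x2(y3-y1) + x3(y1-y2)| / 2
= |-5*(-5-2) + -6*(2--6) + -2*(-6--5)| / 2
= 5.5

5.5


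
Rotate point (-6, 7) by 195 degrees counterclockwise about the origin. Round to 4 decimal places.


x' = -6*cos(195) - 7*sin(195) = 7.6073
y' = -6*sin(195) + 7*cos(195) = -5.2086

(7.6073, -5.2086)


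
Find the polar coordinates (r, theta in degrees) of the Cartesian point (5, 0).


r = sqrt(5^2 + 0^2) = 5
theta = atan2(0, 5) = 0 degrees

r = 5, theta = 0 degrees


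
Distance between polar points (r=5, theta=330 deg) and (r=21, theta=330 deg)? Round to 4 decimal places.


d = sqrt(r1^2 + r2^2 - 2*r1*r2*cos(t2-t1))
d = sqrt(5^2 + 21^2 - 2*5*21*cos(330-330)) = 16

16


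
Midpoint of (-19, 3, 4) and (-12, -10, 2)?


Midpoint = ((-19+-12)/2, (3+-10)/2, (4+2)/2) = (-15.5, -3.5, 3)

(-15.5, -3.5, 3)


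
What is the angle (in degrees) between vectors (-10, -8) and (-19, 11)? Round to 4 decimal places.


dot = -10*-19 + -8*11 = 102
|u| = 12.8062, |v| = 21.9545
cos(angle) = 0.3628
angle = 68.7284 degrees

68.7284 degrees


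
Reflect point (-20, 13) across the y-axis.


Reflection across y-axis: (x, y) -> (-x, y)
(-20, 13) -> (20, 13)

(20, 13)


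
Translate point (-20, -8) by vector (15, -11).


Translation: (x+dx, y+dy) = (-20+15, -8+-11) = (-5, -19)

(-5, -19)


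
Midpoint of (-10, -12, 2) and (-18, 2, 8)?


Midpoint = ((-10+-18)/2, (-12+2)/2, (2+8)/2) = (-14, -5, 5)

(-14, -5, 5)


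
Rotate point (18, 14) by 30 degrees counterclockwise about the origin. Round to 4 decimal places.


x' = 18*cos(30) - 14*sin(30) = 8.5885
y' = 18*sin(30) + 14*cos(30) = 21.1244

(8.5885, 21.1244)


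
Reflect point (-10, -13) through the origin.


Reflection through origin: (x, y) -> (-x, -y)
(-10, -13) -> (10, 13)

(10, 13)


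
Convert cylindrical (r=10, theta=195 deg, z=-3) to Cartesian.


x = 10 * cos(195) = -9.6593
y = 10 * sin(195) = -2.5882
z = -3

(-9.6593, -2.5882, -3)


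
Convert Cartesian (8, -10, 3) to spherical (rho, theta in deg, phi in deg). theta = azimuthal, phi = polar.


rho = sqrt(8^2 + (-10)^2 + 3^2) = 13.1529
theta = atan2(-10, 8) = 308.6598 deg
phi = acos(3/13.1529) = 76.8156 deg

rho = 13.1529, theta = 308.6598 deg, phi = 76.8156 deg


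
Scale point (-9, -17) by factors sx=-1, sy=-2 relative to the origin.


Scaling: (x*sx, y*sy) = (-9*-1, -17*-2) = (9, 34)

(9, 34)


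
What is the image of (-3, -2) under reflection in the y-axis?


Reflection across y-axis: (x, y) -> (-x, y)
(-3, -2) -> (3, -2)

(3, -2)


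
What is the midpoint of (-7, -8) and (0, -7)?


Midpoint = ((-7+0)/2, (-8+-7)/2) = (-3.5, -7.5)

(-3.5, -7.5)


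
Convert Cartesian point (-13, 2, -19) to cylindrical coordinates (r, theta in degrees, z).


r = sqrt((-13)^2 + 2^2) = 13.1529
theta = atan2(2, -13) = 171.2538 deg
z = -19

r = 13.1529, theta = 171.2538 deg, z = -19


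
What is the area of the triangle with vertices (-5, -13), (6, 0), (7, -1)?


Area = |x1(y2-y3) + x2(y3-y1) + x3(y1-y2)| / 2
= |-5*(0--1) + 6*(-1--13) + 7*(-13-0)| / 2
= 12

12


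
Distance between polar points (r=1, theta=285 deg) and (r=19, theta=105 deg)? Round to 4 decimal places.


d = sqrt(r1^2 + r2^2 - 2*r1*r2*cos(t2-t1))
d = sqrt(1^2 + 19^2 - 2*1*19*cos(105-285)) = 20

20


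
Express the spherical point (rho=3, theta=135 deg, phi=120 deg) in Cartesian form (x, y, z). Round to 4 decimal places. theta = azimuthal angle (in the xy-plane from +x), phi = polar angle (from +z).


x = 3 * sin(120) * cos(135) = -1.8371
y = 3 * sin(120) * sin(135) = 1.8371
z = 3 * cos(120) = -1.5

(-1.8371, 1.8371, -1.5)


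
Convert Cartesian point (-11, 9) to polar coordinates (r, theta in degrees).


r = sqrt((-11)^2 + 9^2) = 14.2127
theta = atan2(9, -11) = 140.7106 degrees

r = 14.2127, theta = 140.7106 degrees


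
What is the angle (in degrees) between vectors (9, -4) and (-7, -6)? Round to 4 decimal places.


dot = 9*-7 + -4*-6 = -39
|u| = 9.8489, |v| = 9.2195
cos(angle) = -0.4295
angle = 115.4362 degrees

115.4362 degrees


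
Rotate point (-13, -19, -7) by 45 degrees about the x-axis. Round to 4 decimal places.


x' = -13
y' = -19*cos(45) - -7*sin(45) = -8.4853
z' = -19*sin(45) + -7*cos(45) = -18.3848

(-13, -8.4853, -18.3848)


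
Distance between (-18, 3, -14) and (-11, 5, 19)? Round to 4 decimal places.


d = sqrt((-11--18)^2 + (5-3)^2 + (19--14)^2) = 33.7935

33.7935


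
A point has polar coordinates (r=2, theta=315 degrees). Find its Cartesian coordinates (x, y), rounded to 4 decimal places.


x = 2 * cos(315) = 1.4142
y = 2 * sin(315) = -1.4142

(1.4142, -1.4142)


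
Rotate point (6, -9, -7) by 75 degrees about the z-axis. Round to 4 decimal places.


x' = 6*cos(75) - -9*sin(75) = 10.2462
y' = 6*sin(75) + -9*cos(75) = 3.4662
z' = -7

(10.2462, 3.4662, -7)


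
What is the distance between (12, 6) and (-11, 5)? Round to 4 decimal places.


d = sqrt((-11-12)^2 + (5-6)^2) = 23.0217

23.0217


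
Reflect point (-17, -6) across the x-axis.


Reflection across x-axis: (x, y) -> (x, -y)
(-17, -6) -> (-17, 6)

(-17, 6)


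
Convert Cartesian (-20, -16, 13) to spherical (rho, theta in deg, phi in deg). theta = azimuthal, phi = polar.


rho = sqrt((-20)^2 + (-16)^2 + 13^2) = 28.7228
theta = atan2(-16, -20) = 218.6598 deg
phi = acos(13/28.7228) = 63.0893 deg

rho = 28.7228, theta = 218.6598 deg, phi = 63.0893 deg


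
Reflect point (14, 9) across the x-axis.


Reflection across x-axis: (x, y) -> (x, -y)
(14, 9) -> (14, -9)

(14, -9)


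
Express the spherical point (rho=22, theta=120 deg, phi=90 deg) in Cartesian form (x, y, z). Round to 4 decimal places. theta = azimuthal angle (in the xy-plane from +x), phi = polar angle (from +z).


x = 22 * sin(90) * cos(120) = -11
y = 22 * sin(90) * sin(120) = 19.0526
z = 22 * cos(90) = 0

(-11, 19.0526, 0)


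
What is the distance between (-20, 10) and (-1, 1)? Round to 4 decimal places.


d = sqrt((-1--20)^2 + (1-10)^2) = 21.0238

21.0238


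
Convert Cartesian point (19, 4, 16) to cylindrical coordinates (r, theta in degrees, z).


r = sqrt(19^2 + 4^2) = 19.4165
theta = atan2(4, 19) = 11.8887 deg
z = 16

r = 19.4165, theta = 11.8887 deg, z = 16


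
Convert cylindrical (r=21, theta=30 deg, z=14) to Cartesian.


x = 21 * cos(30) = 18.1865
y = 21 * sin(30) = 10.5
z = 14

(18.1865, 10.5, 14)


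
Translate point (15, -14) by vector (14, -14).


Translation: (x+dx, y+dy) = (15+14, -14+-14) = (29, -28)

(29, -28)


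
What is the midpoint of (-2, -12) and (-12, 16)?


Midpoint = ((-2+-12)/2, (-12+16)/2) = (-7, 2)

(-7, 2)


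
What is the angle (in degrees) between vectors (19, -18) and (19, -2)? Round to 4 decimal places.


dot = 19*19 + -18*-2 = 397
|u| = 26.1725, |v| = 19.105
cos(angle) = 0.794
angle = 37.4428 degrees

37.4428 degrees


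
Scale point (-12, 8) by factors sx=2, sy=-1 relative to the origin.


Scaling: (x*sx, y*sy) = (-12*2, 8*-1) = (-24, -8)

(-24, -8)


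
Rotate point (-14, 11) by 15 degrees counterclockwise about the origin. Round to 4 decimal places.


x' = -14*cos(15) - 11*sin(15) = -16.37
y' = -14*sin(15) + 11*cos(15) = 7.0017

(-16.37, 7.0017)


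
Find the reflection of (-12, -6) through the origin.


Reflection through origin: (x, y) -> (-x, -y)
(-12, -6) -> (12, 6)

(12, 6)


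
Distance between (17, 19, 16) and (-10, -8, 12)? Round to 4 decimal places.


d = sqrt((-10-17)^2 + (-8-19)^2 + (12-16)^2) = 38.3927

38.3927


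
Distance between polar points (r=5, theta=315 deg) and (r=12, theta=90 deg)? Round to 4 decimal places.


d = sqrt(r1^2 + r2^2 - 2*r1*r2*cos(t2-t1))
d = sqrt(5^2 + 12^2 - 2*5*12*cos(90-315)) = 15.9328

15.9328


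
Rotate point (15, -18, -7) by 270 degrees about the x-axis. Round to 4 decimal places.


x' = 15
y' = -18*cos(270) - -7*sin(270) = -7
z' = -18*sin(270) + -7*cos(270) = 18

(15, -7, 18)


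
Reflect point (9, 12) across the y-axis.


Reflection across y-axis: (x, y) -> (-x, y)
(9, 12) -> (-9, 12)

(-9, 12)


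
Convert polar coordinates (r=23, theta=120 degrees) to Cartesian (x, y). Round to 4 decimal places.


x = 23 * cos(120) = -11.5
y = 23 * sin(120) = 19.9186

(-11.5, 19.9186)


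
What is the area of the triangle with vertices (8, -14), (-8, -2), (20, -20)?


Area = |x1(y2-y3) + x2(y3-y1) + x3(y1-y2)| / 2
= |8*(-2--20) + -8*(-20--14) + 20*(-14--2)| / 2
= 24

24


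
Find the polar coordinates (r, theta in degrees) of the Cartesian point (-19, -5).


r = sqrt((-19)^2 + (-5)^2) = 19.6469
theta = atan2(-5, -19) = 194.7436 degrees

r = 19.6469, theta = 194.7436 degrees


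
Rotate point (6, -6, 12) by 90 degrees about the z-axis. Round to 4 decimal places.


x' = 6*cos(90) - -6*sin(90) = 6
y' = 6*sin(90) + -6*cos(90) = 6
z' = 12

(6, 6, 12)


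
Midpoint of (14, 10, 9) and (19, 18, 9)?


Midpoint = ((14+19)/2, (10+18)/2, (9+9)/2) = (16.5, 14, 9)

(16.5, 14, 9)


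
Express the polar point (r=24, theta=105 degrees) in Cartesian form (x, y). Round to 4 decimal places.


x = 24 * cos(105) = -6.2117
y = 24 * sin(105) = 23.1822

(-6.2117, 23.1822)


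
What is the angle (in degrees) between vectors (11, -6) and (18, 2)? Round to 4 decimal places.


dot = 11*18 + -6*2 = 186
|u| = 12.53, |v| = 18.1108
cos(angle) = 0.8196
angle = 34.9507 degrees

34.9507 degrees


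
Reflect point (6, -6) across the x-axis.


Reflection across x-axis: (x, y) -> (x, -y)
(6, -6) -> (6, 6)

(6, 6)


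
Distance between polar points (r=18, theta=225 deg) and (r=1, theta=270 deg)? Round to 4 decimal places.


d = sqrt(r1^2 + r2^2 - 2*r1*r2*cos(t2-t1))
d = sqrt(18^2 + 1^2 - 2*18*1*cos(270-225)) = 17.3073

17.3073


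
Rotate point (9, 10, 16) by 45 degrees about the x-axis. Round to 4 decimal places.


x' = 9
y' = 10*cos(45) - 16*sin(45) = -4.2426
z' = 10*sin(45) + 16*cos(45) = 18.3848

(9, -4.2426, 18.3848)


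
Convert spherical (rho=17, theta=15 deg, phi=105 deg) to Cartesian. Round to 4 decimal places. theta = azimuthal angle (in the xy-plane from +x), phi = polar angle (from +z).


x = 17 * sin(105) * cos(15) = 15.8612
y = 17 * sin(105) * sin(15) = 4.25
z = 17 * cos(105) = -4.3999

(15.8612, 4.25, -4.3999)


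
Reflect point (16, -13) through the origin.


Reflection through origin: (x, y) -> (-x, -y)
(16, -13) -> (-16, 13)

(-16, 13)


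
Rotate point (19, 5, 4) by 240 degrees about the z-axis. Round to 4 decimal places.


x' = 19*cos(240) - 5*sin(240) = -5.1699
y' = 19*sin(240) + 5*cos(240) = -18.9545
z' = 4

(-5.1699, -18.9545, 4)


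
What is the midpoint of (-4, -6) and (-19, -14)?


Midpoint = ((-4+-19)/2, (-6+-14)/2) = (-11.5, -10)

(-11.5, -10)


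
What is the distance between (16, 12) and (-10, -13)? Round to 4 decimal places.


d = sqrt((-10-16)^2 + (-13-12)^2) = 36.0694

36.0694


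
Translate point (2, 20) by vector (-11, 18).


Translation: (x+dx, y+dy) = (2+-11, 20+18) = (-9, 38)

(-9, 38)


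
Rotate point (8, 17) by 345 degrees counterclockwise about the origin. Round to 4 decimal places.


x' = 8*cos(345) - 17*sin(345) = 12.1273
y' = 8*sin(345) + 17*cos(345) = 14.3502

(12.1273, 14.3502)


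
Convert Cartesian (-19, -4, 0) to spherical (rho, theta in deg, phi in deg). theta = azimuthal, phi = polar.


rho = sqrt((-19)^2 + (-4)^2 + 0^2) = 19.4165
theta = atan2(-4, -19) = 191.8887 deg
phi = acos(0/19.4165) = 90 deg

rho = 19.4165, theta = 191.8887 deg, phi = 90 deg


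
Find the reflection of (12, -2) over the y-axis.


Reflection across y-axis: (x, y) -> (-x, y)
(12, -2) -> (-12, -2)

(-12, -2)


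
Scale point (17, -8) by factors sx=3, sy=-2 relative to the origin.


Scaling: (x*sx, y*sy) = (17*3, -8*-2) = (51, 16)

(51, 16)


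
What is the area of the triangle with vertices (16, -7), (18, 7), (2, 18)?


Area = |x1(y2-y3) + x2(y3-y1) + x3(y1-y2)| / 2
= |16*(7-18) + 18*(18--7) + 2*(-7-7)| / 2
= 123

123


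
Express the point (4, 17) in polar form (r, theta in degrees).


r = sqrt(4^2 + 17^2) = 17.4642
theta = atan2(17, 4) = 76.7595 degrees

r = 17.4642, theta = 76.7595 degrees


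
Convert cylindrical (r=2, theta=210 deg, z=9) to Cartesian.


x = 2 * cos(210) = -1.7321
y = 2 * sin(210) = -1
z = 9

(-1.7321, -1, 9)


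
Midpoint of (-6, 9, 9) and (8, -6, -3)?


Midpoint = ((-6+8)/2, (9+-6)/2, (9+-3)/2) = (1, 1.5, 3)

(1, 1.5, 3)


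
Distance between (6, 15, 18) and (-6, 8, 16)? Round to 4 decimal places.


d = sqrt((-6-6)^2 + (8-15)^2 + (16-18)^2) = 14.0357

14.0357


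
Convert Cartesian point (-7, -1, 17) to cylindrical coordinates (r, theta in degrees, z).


r = sqrt((-7)^2 + (-1)^2) = 7.0711
theta = atan2(-1, -7) = 188.1301 deg
z = 17

r = 7.0711, theta = 188.1301 deg, z = 17


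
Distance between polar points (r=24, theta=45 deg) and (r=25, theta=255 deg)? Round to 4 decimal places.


d = sqrt(r1^2 + r2^2 - 2*r1*r2*cos(t2-t1))
d = sqrt(24^2 + 25^2 - 2*24*25*cos(255-45)) = 47.3311

47.3311


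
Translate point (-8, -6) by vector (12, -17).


Translation: (x+dx, y+dy) = (-8+12, -6+-17) = (4, -23)

(4, -23)


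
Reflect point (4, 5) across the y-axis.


Reflection across y-axis: (x, y) -> (-x, y)
(4, 5) -> (-4, 5)

(-4, 5)


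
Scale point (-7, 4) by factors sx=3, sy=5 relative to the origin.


Scaling: (x*sx, y*sy) = (-7*3, 4*5) = (-21, 20)

(-21, 20)


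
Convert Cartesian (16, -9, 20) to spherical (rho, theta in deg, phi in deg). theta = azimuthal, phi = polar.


rho = sqrt(16^2 + (-9)^2 + 20^2) = 27.1477
theta = atan2(-9, 16) = 330.6422 deg
phi = acos(20/27.1477) = 42.5481 deg

rho = 27.1477, theta = 330.6422 deg, phi = 42.5481 deg


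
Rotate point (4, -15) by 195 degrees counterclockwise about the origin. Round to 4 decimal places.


x' = 4*cos(195) - -15*sin(195) = -7.746
y' = 4*sin(195) + -15*cos(195) = 13.4536

(-7.746, 13.4536)


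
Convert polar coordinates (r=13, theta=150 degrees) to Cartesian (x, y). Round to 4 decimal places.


x = 13 * cos(150) = -11.2583
y = 13 * sin(150) = 6.5

(-11.2583, 6.5)


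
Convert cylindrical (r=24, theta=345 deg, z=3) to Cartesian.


x = 24 * cos(345) = 23.1822
y = 24 * sin(345) = -6.2117
z = 3

(23.1822, -6.2117, 3)


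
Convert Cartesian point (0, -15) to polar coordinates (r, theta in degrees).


r = sqrt(0^2 + (-15)^2) = 15
theta = atan2(-15, 0) = 270 degrees

r = 15, theta = 270 degrees


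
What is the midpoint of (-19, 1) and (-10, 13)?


Midpoint = ((-19+-10)/2, (1+13)/2) = (-14.5, 7)

(-14.5, 7)


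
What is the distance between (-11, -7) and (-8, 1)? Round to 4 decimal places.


d = sqrt((-8--11)^2 + (1--7)^2) = 8.544

8.544


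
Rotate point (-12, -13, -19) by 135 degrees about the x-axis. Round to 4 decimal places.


x' = -12
y' = -13*cos(135) - -19*sin(135) = 22.6274
z' = -13*sin(135) + -19*cos(135) = 4.2426

(-12, 22.6274, 4.2426)


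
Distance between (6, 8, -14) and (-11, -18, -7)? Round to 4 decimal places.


d = sqrt((-11-6)^2 + (-18-8)^2 + (-7--14)^2) = 31.8434

31.8434


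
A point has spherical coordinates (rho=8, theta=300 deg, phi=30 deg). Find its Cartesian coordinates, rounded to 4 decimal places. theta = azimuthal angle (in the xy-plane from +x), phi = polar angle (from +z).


x = 8 * sin(30) * cos(300) = 2
y = 8 * sin(30) * sin(300) = -3.4641
z = 8 * cos(30) = 6.9282

(2, -3.4641, 6.9282)


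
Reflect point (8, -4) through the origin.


Reflection through origin: (x, y) -> (-x, -y)
(8, -4) -> (-8, 4)

(-8, 4)


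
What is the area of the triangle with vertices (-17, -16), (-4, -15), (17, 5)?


Area = |x1(y2-y3) + x2(y3-y1) + x3(y1-y2)| / 2
= |-17*(-15-5) + -4*(5--16) + 17*(-16--15)| / 2
= 119.5

119.5


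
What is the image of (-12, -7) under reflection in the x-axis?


Reflection across x-axis: (x, y) -> (x, -y)
(-12, -7) -> (-12, 7)

(-12, 7)


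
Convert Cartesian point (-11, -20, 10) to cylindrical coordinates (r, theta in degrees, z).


r = sqrt((-11)^2 + (-20)^2) = 22.8254
theta = atan2(-20, -11) = 241.1892 deg
z = 10

r = 22.8254, theta = 241.1892 deg, z = 10


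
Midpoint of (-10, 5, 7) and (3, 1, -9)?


Midpoint = ((-10+3)/2, (5+1)/2, (7+-9)/2) = (-3.5, 3, -1)

(-3.5, 3, -1)


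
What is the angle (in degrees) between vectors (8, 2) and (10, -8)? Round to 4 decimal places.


dot = 8*10 + 2*-8 = 64
|u| = 8.2462, |v| = 12.8062
cos(angle) = 0.606
angle = 52.6961 degrees

52.6961 degrees


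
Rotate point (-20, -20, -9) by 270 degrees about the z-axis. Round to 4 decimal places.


x' = -20*cos(270) - -20*sin(270) = -20
y' = -20*sin(270) + -20*cos(270) = 20
z' = -9

(-20, 20, -9)


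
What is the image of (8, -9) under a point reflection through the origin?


Reflection through origin: (x, y) -> (-x, -y)
(8, -9) -> (-8, 9)

(-8, 9)


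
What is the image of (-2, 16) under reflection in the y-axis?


Reflection across y-axis: (x, y) -> (-x, y)
(-2, 16) -> (2, 16)

(2, 16)


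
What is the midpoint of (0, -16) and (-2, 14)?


Midpoint = ((0+-2)/2, (-16+14)/2) = (-1, -1)

(-1, -1)


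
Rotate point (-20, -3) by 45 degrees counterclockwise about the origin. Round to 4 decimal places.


x' = -20*cos(45) - -3*sin(45) = -12.0208
y' = -20*sin(45) + -3*cos(45) = -16.2635

(-12.0208, -16.2635)


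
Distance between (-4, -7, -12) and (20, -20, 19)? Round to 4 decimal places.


d = sqrt((20--4)^2 + (-20--7)^2 + (19--12)^2) = 41.3038

41.3038


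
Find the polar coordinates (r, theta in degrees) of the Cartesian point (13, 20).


r = sqrt(13^2 + 20^2) = 23.8537
theta = atan2(20, 13) = 56.9761 degrees

r = 23.8537, theta = 56.9761 degrees


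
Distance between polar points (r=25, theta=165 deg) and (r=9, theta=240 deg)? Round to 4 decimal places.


d = sqrt(r1^2 + r2^2 - 2*r1*r2*cos(t2-t1))
d = sqrt(25^2 + 9^2 - 2*25*9*cos(240-165)) = 24.2803

24.2803


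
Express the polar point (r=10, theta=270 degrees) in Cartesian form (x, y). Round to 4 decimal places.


x = 10 * cos(270) = 0
y = 10 * sin(270) = -10

(0, -10)


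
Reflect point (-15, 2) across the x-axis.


Reflection across x-axis: (x, y) -> (x, -y)
(-15, 2) -> (-15, -2)

(-15, -2)


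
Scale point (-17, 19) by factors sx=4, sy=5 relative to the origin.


Scaling: (x*sx, y*sy) = (-17*4, 19*5) = (-68, 95)

(-68, 95)


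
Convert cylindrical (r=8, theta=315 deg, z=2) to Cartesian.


x = 8 * cos(315) = 5.6569
y = 8 * sin(315) = -5.6569
z = 2

(5.6569, -5.6569, 2)


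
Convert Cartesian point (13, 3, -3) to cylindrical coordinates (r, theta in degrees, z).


r = sqrt(13^2 + 3^2) = 13.3417
theta = atan2(3, 13) = 12.9946 deg
z = -3

r = 13.3417, theta = 12.9946 deg, z = -3


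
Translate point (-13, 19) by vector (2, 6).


Translation: (x+dx, y+dy) = (-13+2, 19+6) = (-11, 25)

(-11, 25)


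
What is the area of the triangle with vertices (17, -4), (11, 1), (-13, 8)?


Area = |x1(y2-y3) + x2(y3-y1) + x3(y1-y2)| / 2
= |17*(1-8) + 11*(8--4) + -13*(-4-1)| / 2
= 39

39


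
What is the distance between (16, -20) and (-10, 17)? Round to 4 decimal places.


d = sqrt((-10-16)^2 + (17--20)^2) = 45.2217

45.2217


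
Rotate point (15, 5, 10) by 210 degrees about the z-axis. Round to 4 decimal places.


x' = 15*cos(210) - 5*sin(210) = -10.4904
y' = 15*sin(210) + 5*cos(210) = -11.8301
z' = 10

(-10.4904, -11.8301, 10)


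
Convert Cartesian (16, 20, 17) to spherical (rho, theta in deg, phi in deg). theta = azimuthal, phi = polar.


rho = sqrt(16^2 + 20^2 + 17^2) = 30.7409
theta = atan2(20, 16) = 51.3402 deg
phi = acos(17/30.7409) = 56.4262 deg

rho = 30.7409, theta = 51.3402 deg, phi = 56.4262 deg


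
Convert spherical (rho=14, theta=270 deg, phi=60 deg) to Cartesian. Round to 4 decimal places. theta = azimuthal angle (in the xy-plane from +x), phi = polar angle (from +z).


x = 14 * sin(60) * cos(270) = 0
y = 14 * sin(60) * sin(270) = -12.1244
z = 14 * cos(60) = 7

(0, -12.1244, 7)


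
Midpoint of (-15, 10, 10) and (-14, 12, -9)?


Midpoint = ((-15+-14)/2, (10+12)/2, (10+-9)/2) = (-14.5, 11, 0.5)

(-14.5, 11, 0.5)


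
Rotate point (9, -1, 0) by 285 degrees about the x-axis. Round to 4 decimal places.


x' = 9
y' = -1*cos(285) - 0*sin(285) = -0.2588
z' = -1*sin(285) + 0*cos(285) = 0.9659

(9, -0.2588, 0.9659)
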